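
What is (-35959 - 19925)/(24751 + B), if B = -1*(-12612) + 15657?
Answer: -13971/13255 ≈ -1.0540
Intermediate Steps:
B = 28269 (B = 12612 + 15657 = 28269)
(-35959 - 19925)/(24751 + B) = (-35959 - 19925)/(24751 + 28269) = -55884/53020 = -55884*1/53020 = -13971/13255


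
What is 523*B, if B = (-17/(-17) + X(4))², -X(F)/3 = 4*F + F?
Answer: 1820563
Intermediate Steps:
X(F) = -15*F (X(F) = -3*(4*F + F) = -15*F)
B = 3481 (B = (-17/(-17) - 15*4)² = (-17*(-1/17) - 60)² = (1 - 60)² = (-59)² = 3481)
523*B = 523*3481 = 1820563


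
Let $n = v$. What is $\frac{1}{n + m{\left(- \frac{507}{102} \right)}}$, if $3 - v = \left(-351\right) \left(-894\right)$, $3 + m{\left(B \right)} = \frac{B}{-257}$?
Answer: $- \frac{8738}{2741931803} \approx -3.1868 \cdot 10^{-6}$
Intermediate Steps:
$m{\left(B \right)} = -3 - \frac{B}{257}$ ($m{\left(B \right)} = -3 + \frac{B}{-257} = -3 + B \left(- \frac{1}{257}\right) = -3 - \frac{B}{257}$)
$v = -313791$ ($v = 3 - \left(-351\right) \left(-894\right) = 3 - 313794 = -313791$)
$n = -313791$
$\frac{1}{n + m{\left(- \frac{507}{102} \right)}} = \frac{1}{-313791 - \left(3 + \frac{\left(-507\right) \frac{1}{102}}{257}\right)} = \frac{1}{-313791 - \frac{26045}{8738}} = \frac{1}{- \frac{2741931803}{8738}} = - \frac{8738}{2741931803}$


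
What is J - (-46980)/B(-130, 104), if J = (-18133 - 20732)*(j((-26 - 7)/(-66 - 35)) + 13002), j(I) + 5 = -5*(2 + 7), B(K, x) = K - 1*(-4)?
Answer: -3523658970/7 ≈ -5.0338e+8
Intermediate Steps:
B(K, x) = 4 + K (B(K, x) = K + 4 = 4 + K)
j(I) = -50 (j(I) = -5 - 5*(2 + 7) = -5 - 5*9 = -5 - 45 = -50)
J = -503379480 (J = (-18133 - 20732)*(-50 + 13002) = -38865*12952 = -503379480)
J - (-46980)/B(-130, 104) = -503379480 - (-46980)/(4 - 130) = -503379480 - (-46980)/(-126) = -503379480 - (-46980)*(-1)/126 = -503379480 - 1*2610/7 = -503379480 - 2610/7 = -3523658970/7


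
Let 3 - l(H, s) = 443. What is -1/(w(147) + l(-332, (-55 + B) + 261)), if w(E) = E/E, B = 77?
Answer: 1/439 ≈ 0.0022779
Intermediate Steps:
l(H, s) = -440 (l(H, s) = 3 - 1*443 = 3 - 443 = -440)
w(E) = 1
-1/(w(147) + l(-332, (-55 + B) + 261)) = -1/(1 - 440) = -1/(-439) = -1*(-1/439) = 1/439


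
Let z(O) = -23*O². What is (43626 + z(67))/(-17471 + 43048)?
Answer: -59621/25577 ≈ -2.3310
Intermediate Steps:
(43626 + z(67))/(-17471 + 43048) = (43626 - 23*67²)/(-17471 + 43048) = (43626 - 23*4489)/25577 = (43626 - 103247)*(1/25577) = -59621*1/25577 = -59621/25577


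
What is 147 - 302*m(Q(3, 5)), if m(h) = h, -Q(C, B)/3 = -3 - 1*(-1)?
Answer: -1665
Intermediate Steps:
Q(C, B) = 6 (Q(C, B) = -3*(-3 - 1*(-1)) = -3*(-3 + 1) = -3*(-2) = 6)
147 - 302*m(Q(3, 5)) = 147 - 302*6 = 147 - 1812 = -1665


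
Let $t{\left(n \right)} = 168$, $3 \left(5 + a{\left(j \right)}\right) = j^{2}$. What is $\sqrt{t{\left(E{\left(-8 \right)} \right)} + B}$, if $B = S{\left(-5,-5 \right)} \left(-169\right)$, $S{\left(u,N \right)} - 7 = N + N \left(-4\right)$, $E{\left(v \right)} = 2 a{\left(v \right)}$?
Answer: $5 i \sqrt{142} \approx 59.582 i$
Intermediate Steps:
$a{\left(j \right)} = -5 + \frac{j^{2}}{3}$
$E{\left(v \right)} = -10 + \frac{2 v^{2}}{3}$ ($E{\left(v \right)} = 2 \left(-5 + \frac{v^{2}}{3}\right) = -10 + \frac{2 v^{2}}{3}$)
$S{\left(u,N \right)} = 7 - 3 N$ ($S{\left(u,N \right)} = 7 + \left(N + N \left(-4\right)\right) = 7 + \left(N - 4 N\right) = 7 - 3 N$)
$B = -3718$ ($B = \left(7 - -15\right) \left(-169\right) = \left(7 + 15\right) \left(-169\right) = 22 \left(-169\right) = -3718$)
$\sqrt{t{\left(E{\left(-8 \right)} \right)} + B} = \sqrt{168 - 3718} = \sqrt{-3550} = 5 i \sqrt{142}$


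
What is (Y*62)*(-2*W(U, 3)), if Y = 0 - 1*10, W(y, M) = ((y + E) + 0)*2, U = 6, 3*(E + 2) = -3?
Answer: 7440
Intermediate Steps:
E = -3 (E = -2 + (⅓)*(-3) = -2 - 1 = -3)
W(y, M) = -6 + 2*y (W(y, M) = ((y - 3) + 0)*2 = ((-3 + y) + 0)*2 = (-3 + y)*2 = -6 + 2*y)
Y = -10 (Y = 0 - 10 = -10)
(Y*62)*(-2*W(U, 3)) = (-10*62)*(-2*(-6 + 2*6)) = -(-1240)*(-6 + 12) = -(-1240)*6 = -620*(-12) = 7440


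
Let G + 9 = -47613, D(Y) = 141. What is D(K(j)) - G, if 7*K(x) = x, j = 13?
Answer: 47763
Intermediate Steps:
K(x) = x/7
G = -47622 (G = -9 - 47613 = -47622)
D(K(j)) - G = 141 - 1*(-47622) = 141 + 47622 = 47763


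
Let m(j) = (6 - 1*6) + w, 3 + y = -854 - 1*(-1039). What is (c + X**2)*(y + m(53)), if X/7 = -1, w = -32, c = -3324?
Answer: -491250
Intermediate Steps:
y = 182 (y = -3 + (-854 - 1*(-1039)) = -3 + (-854 + 1039) = -3 + 185 = 182)
X = -7 (X = 7*(-1) = -7)
m(j) = -32 (m(j) = (6 - 1*6) - 32 = (6 - 6) - 32 = 0 - 32 = -32)
(c + X**2)*(y + m(53)) = (-3324 + (-7)**2)*(182 - 32) = (-3324 + 49)*150 = -3275*150 = -491250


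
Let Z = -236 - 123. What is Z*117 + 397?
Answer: -41606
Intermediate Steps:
Z = -359
Z*117 + 397 = -359*117 + 397 = -42003 + 397 = -41606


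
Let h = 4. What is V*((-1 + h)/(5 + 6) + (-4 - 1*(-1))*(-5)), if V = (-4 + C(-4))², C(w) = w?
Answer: 10752/11 ≈ 977.45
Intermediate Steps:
V = 64 (V = (-4 - 4)² = (-8)² = 64)
V*((-1 + h)/(5 + 6) + (-4 - 1*(-1))*(-5)) = 64*((-1 + 4)/(5 + 6) + (-4 - 1*(-1))*(-5)) = 64*(3/11 + (-4 + 1)*(-5)) = 64*(3*(1/11) - 3*(-5)) = 64*(3/11 + 15) = 64*(168/11) = 10752/11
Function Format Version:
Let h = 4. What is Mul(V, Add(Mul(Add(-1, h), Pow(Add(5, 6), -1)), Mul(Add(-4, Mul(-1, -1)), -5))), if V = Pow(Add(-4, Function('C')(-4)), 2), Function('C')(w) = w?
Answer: Rational(10752, 11) ≈ 977.45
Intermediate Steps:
V = 64 (V = Pow(Add(-4, -4), 2) = Pow(-8, 2) = 64)
Mul(V, Add(Mul(Add(-1, h), Pow(Add(5, 6), -1)), Mul(Add(-4, Mul(-1, -1)), -5))) = Mul(64, Add(Mul(Add(-1, 4), Pow(Add(5, 6), -1)), Mul(Add(-4, Mul(-1, -1)), -5))) = Mul(64, Add(Mul(3, Pow(11, -1)), Mul(Add(-4, 1), -5))) = Mul(64, Add(Mul(3, Rational(1, 11)), Mul(-3, -5))) = Mul(64, Add(Rational(3, 11), 15)) = Mul(64, Rational(168, 11)) = Rational(10752, 11)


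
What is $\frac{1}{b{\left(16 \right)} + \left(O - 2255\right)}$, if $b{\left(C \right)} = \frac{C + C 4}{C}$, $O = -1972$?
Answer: $- \frac{1}{4222} \approx -0.00023685$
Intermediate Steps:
$b{\left(C \right)} = 5$ ($b{\left(C \right)} = \frac{C + 4 C}{C} = \frac{5 C}{C} = 5$)
$\frac{1}{b{\left(16 \right)} + \left(O - 2255\right)} = \frac{1}{5 - 4227} = \frac{1}{-4222} = - \frac{1}{4222}$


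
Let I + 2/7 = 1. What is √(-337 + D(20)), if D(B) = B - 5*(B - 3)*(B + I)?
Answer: 12*I*√707/7 ≈ 45.582*I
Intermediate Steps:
I = 5/7 (I = -2/7 + 1 = 5/7 ≈ 0.71429)
D(B) = B - 5*(-3 + B)*(5/7 + B) (D(B) = B - 5*(B - 3)*(B + 5/7) = B - 5*(-3 + B)*(5/7 + B))
√(-337 + D(20)) = √(-337 + (75/7 - 5*20² + (87/7)*20)) = √(-337 + (75/7 - 5*400 + 1740/7)) = √(-337 + (75/7 - 2000 + 1740/7)) = √(-337 - 12185/7) = √(-14544/7) = 12*I*√707/7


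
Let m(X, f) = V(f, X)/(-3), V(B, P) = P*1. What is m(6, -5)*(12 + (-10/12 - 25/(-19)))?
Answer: -1423/57 ≈ -24.965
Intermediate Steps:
V(B, P) = P
m(X, f) = -X/3 (m(X, f) = X/(-3) = X*(-⅓) = -X/3)
m(6, -5)*(12 + (-10/12 - 25/(-19))) = (-⅓*6)*(12 + (-10/12 - 25/(-19))) = -2*(12 + (-10*1/12 - 25*(-1/19))) = -2*(12 + (-⅚ + 25/19)) = -2*(12 + 55/114) = -2*1423/114 = -1423/57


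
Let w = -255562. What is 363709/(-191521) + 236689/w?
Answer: -138281113427/48945489802 ≈ -2.8252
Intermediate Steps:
363709/(-191521) + 236689/w = 363709/(-191521) + 236689/(-255562) = 363709*(-1/191521) + 236689*(-1/255562) = -363709/191521 - 236689/255562 = -138281113427/48945489802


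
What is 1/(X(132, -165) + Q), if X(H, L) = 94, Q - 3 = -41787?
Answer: -1/41690 ≈ -2.3987e-5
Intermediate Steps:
Q = -41784 (Q = 3 - 41787 = -41784)
1/(X(132, -165) + Q) = 1/(94 - 41784) = 1/(-41690) = -1/41690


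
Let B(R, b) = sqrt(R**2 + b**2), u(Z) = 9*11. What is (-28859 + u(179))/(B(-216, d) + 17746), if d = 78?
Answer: -31898435/19679236 + 10785*sqrt(1465)/19679236 ≈ -1.5999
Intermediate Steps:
u(Z) = 99
(-28859 + u(179))/(B(-216, d) + 17746) = (-28859 + 99)/(sqrt((-216)**2 + 78**2) + 17746) = -28760/(sqrt(46656 + 6084) + 17746) = -28760/(sqrt(52740) + 17746) = -28760/(6*sqrt(1465) + 17746) = -28760/(17746 + 6*sqrt(1465))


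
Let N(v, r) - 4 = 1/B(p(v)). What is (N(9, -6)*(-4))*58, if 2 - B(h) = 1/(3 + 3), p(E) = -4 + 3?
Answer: -11600/11 ≈ -1054.5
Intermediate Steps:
p(E) = -1
B(h) = 11/6 (B(h) = 2 - 1/(3 + 3) = 2 - 1/6 = 2 - 1*⅙ = 2 - ⅙ = 11/6)
N(v, r) = 50/11 (N(v, r) = 4 + 1/(11/6) = 4 + 6/11 = 50/11)
(N(9, -6)*(-4))*58 = ((50/11)*(-4))*58 = -200/11*58 = -11600/11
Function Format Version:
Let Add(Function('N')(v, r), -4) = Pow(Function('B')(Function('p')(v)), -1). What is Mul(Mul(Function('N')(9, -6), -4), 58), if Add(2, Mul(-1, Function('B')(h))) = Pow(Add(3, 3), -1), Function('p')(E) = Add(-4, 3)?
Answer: Rational(-11600, 11) ≈ -1054.5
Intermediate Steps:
Function('p')(E) = -1
Function('B')(h) = Rational(11, 6) (Function('B')(h) = Add(2, Mul(-1, Pow(Add(3, 3), -1))) = Add(2, Mul(-1, Pow(6, -1))) = Add(2, Mul(-1, Rational(1, 6))) = Add(2, Rational(-1, 6)) = Rational(11, 6))
Function('N')(v, r) = Rational(50, 11) (Function('N')(v, r) = Add(4, Pow(Rational(11, 6), -1)) = Add(4, Rational(6, 11)) = Rational(50, 11))
Mul(Mul(Function('N')(9, -6), -4), 58) = Mul(Mul(Rational(50, 11), -4), 58) = Mul(Rational(-200, 11), 58) = Rational(-11600, 11)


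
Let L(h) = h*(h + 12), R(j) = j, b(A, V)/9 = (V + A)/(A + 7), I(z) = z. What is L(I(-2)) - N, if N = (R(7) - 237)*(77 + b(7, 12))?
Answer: 143495/7 ≈ 20499.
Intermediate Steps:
b(A, V) = 9*(A + V)/(7 + A) (b(A, V) = 9*((V + A)/(A + 7)) = 9*((A + V)/(7 + A)) = 9*(A + V)/(7 + A))
L(h) = h*(12 + h)
N = -143635/7 (N = (7 - 237)*(77 + 9*(7 + 12)/(7 + 7)) = -230*(77 + 9*19/14) = -230*(77 + 9*(1/14)*19) = -230*(77 + 171/14) = -230*1249/14 = -143635/7 ≈ -20519.)
L(I(-2)) - N = -2*(12 - 2) - 1*(-143635/7) = -2*10 + 143635/7 = -20 + 143635/7 = 143495/7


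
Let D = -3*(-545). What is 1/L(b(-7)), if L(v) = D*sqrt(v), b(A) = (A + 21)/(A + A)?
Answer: -I/1635 ≈ -0.00061162*I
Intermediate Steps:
D = 1635
b(A) = (21 + A)/(2*A) (b(A) = (21 + A)/((2*A)) = (21 + A)*(1/(2*A)) = (21 + A)/(2*A))
L(v) = 1635*sqrt(v)
1/L(b(-7)) = 1/(1635*sqrt((1/2)*(21 - 7)/(-7))) = 1/(1635*sqrt((1/2)*(-1/7)*14)) = 1/(1635*sqrt(-1)) = 1/(1635*I) = -I/1635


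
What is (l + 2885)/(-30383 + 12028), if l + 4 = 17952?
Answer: -20833/18355 ≈ -1.1350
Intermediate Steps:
l = 17948 (l = -4 + 17952 = 17948)
(l + 2885)/(-30383 + 12028) = (17948 + 2885)/(-30383 + 12028) = 20833/(-18355) = 20833*(-1/18355) = -20833/18355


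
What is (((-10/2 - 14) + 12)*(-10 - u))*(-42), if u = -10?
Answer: 0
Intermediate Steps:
(((-10/2 - 14) + 12)*(-10 - u))*(-42) = (((-10/2 - 14) + 12)*(-10 - 1*(-10)))*(-42) = (((-10*½ - 14) + 12)*(-10 + 10))*(-42) = (((-5 - 14) + 12)*0)*(-42) = ((-19 + 12)*0)*(-42) = -7*0*(-42) = 0*(-42) = 0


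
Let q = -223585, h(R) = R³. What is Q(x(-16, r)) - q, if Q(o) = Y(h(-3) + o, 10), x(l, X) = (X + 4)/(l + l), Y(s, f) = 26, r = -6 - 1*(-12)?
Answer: 223611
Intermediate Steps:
r = 6 (r = -6 + 12 = 6)
x(l, X) = (4 + X)/(2*l) (x(l, X) = (4 + X)/((2*l)) = (4 + X)*(1/(2*l)) = (4 + X)/(2*l))
Q(o) = 26
Q(x(-16, r)) - q = 26 - 1*(-223585) = 26 + 223585 = 223611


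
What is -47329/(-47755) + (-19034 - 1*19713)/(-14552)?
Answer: 2539094593/694930760 ≈ 3.6537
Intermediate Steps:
-47329/(-47755) + (-19034 - 1*19713)/(-14552) = -47329*(-1/47755) + (-19034 - 19713)*(-1/14552) = 47329/47755 - 38747*(-1/14552) = 47329/47755 + 38747/14552 = 2539094593/694930760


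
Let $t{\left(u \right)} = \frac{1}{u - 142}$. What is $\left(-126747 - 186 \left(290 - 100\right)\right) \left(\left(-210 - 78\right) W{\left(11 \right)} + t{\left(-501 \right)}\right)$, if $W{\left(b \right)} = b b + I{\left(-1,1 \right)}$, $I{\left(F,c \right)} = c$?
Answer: $\frac{3661942281063}{643} \approx 5.6951 \cdot 10^{9}$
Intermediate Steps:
$t{\left(u \right)} = \frac{1}{-142 + u}$
$W{\left(b \right)} = 1 + b^{2}$ ($W{\left(b \right)} = b b + 1 = b^{2} + 1 = 1 + b^{2}$)
$\left(-126747 - 186 \left(290 - 100\right)\right) \left(\left(-210 - 78\right) W{\left(11 \right)} + t{\left(-501 \right)}\right) = \left(-126747 - 186 \left(290 - 100\right)\right) \left(\left(-210 - 78\right) \left(1 + 11^{2}\right) + \frac{1}{-142 - 501}\right) = \left(-126747 - 35340\right) \left(- 288 \left(1 + 121\right) + \frac{1}{-643}\right) = \left(-126747 - 35340\right) \left(\left(-288\right) 122 - \frac{1}{643}\right) = - 162087 \left(-35136 - \frac{1}{643}\right) = \left(-162087\right) \left(- \frac{22592449}{643}\right) = \frac{3661942281063}{643}$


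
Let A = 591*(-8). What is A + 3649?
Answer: -1079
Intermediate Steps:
A = -4728
A + 3649 = -4728 + 3649 = -1079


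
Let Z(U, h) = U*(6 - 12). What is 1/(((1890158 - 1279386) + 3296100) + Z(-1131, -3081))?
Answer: 1/3913658 ≈ 2.5552e-7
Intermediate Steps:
Z(U, h) = -6*U (Z(U, h) = U*(-6) = -6*U)
1/(((1890158 - 1279386) + 3296100) + Z(-1131, -3081)) = 1/(((1890158 - 1279386) + 3296100) - 6*(-1131)) = 1/((610772 + 3296100) + 6786) = 1/(3906872 + 6786) = 1/3913658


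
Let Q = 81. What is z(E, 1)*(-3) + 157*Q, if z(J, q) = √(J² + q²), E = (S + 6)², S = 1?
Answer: 12717 - 3*√2402 ≈ 12570.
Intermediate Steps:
E = 49 (E = (1 + 6)² = 7² = 49)
z(E, 1)*(-3) + 157*Q = √(49² + 1²)*(-3) + 157*81 = √(2401 + 1)*(-3) + 12717 = √2402*(-3) + 12717 = -3*√2402 + 12717 = 12717 - 3*√2402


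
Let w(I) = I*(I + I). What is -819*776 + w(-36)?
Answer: -632952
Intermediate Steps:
w(I) = 2*I**2 (w(I) = I*(2*I) = 2*I**2)
-819*776 + w(-36) = -819*776 + 2*(-36)**2 = -635544 + 2*1296 = -635544 + 2592 = -632952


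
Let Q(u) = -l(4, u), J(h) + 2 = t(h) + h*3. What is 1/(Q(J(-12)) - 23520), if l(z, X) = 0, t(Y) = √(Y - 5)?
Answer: -1/23520 ≈ -4.2517e-5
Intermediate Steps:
t(Y) = √(-5 + Y)
J(h) = -2 + √(-5 + h) + 3*h (J(h) = -2 + (√(-5 + h) + h*3) = -2 + (√(-5 + h) + 3*h) = -2 + √(-5 + h) + 3*h)
Q(u) = 0 (Q(u) = -1*0 = 0)
1/(Q(J(-12)) - 23520) = 1/(0 - 23520) = 1/(-23520) = -1/23520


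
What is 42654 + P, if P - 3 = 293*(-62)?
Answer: 24491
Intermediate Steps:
P = -18163 (P = 3 + 293*(-62) = 3 - 18166 = -18163)
42654 + P = 42654 - 18163 = 24491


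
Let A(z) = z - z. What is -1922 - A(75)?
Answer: -1922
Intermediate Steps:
A(z) = 0
-1922 - A(75) = -1922 - 1*0 = -1922 + 0 = -1922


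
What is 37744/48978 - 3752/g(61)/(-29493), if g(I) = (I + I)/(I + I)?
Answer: 72052736/80250453 ≈ 0.89785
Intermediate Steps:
g(I) = 1 (g(I) = (2*I)/((2*I)) = (2*I)*(1/(2*I)) = 1)
37744/48978 - 3752/g(61)/(-29493) = 37744/48978 - 3752/1/(-29493) = 37744*(1/48978) - 3752*1*(-1/29493) = 18872/24489 - 3752*(-1/29493) = 18872/24489 + 3752/29493 = 72052736/80250453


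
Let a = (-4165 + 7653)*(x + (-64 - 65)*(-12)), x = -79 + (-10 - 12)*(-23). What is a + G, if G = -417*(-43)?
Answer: 6906731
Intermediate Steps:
G = 17931
x = 427 (x = -79 - 22*(-23) = -79 + 506 = 427)
a = 6888800 (a = (-4165 + 7653)*(427 + (-64 - 65)*(-12)) = 3488*(427 - 129*(-12)) = 3488*(427 + 1548) = 3488*1975 = 6888800)
a + G = 6888800 + 17931 = 6906731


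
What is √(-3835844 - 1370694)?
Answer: I*√5206538 ≈ 2281.8*I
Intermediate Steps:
√(-3835844 - 1370694) = √(-5206538) = I*√5206538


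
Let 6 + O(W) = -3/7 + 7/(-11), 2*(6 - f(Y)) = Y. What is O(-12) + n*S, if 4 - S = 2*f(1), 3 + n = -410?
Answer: 222063/77 ≈ 2883.9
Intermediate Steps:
n = -413 (n = -3 - 410 = -413)
f(Y) = 6 - Y/2
O(W) = -544/77 (O(W) = -6 + (-3/7 + 7/(-11)) = -6 + (-3*⅐ + 7*(-1/11)) = -6 + (-3/7 - 7/11) = -6 - 82/77 = -544/77)
S = -7 (S = 4 - 2*(6 - ½*1) = 4 - 2*(6 - ½) = 4 - 2*11/2 = 4 - 1*11 = 4 - 11 = -7)
O(-12) + n*S = -544/77 - 413*(-7) = -544/77 + 2891 = 222063/77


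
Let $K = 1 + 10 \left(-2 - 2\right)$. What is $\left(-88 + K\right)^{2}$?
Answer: $16129$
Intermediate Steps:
$K = -39$ ($K = 1 + 10 \left(-2 - 2\right) = 1 + 10 \left(-4\right) = 1 - 40 = -39$)
$\left(-88 + K\right)^{2} = \left(-88 - 39\right)^{2} = \left(-127\right)^{2} = 16129$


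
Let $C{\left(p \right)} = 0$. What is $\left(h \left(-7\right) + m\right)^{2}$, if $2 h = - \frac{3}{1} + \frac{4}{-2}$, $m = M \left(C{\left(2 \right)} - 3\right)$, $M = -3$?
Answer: $\frac{2809}{4} \approx 702.25$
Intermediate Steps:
$m = 9$ ($m = - 3 \left(0 - 3\right) = \left(-3\right) \left(-3\right) = 9$)
$h = - \frac{5}{2}$ ($h = \frac{- \frac{3}{1} + \frac{4}{-2}}{2} = \frac{\left(-3\right) 1 + 4 \left(- \frac{1}{2}\right)}{2} = \frac{-3 - 2}{2} = \frac{1}{2} \left(-5\right) = - \frac{5}{2} \approx -2.5$)
$\left(h \left(-7\right) + m\right)^{2} = \left(\left(- \frac{5}{2}\right) \left(-7\right) + 9\right)^{2} = \left(\frac{35}{2} + 9\right)^{2} = \left(\frac{53}{2}\right)^{2} = \frac{2809}{4}$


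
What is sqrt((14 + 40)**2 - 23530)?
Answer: I*sqrt(20614) ≈ 143.58*I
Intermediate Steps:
sqrt((14 + 40)**2 - 23530) = sqrt(54**2 - 23530) = sqrt(2916 - 23530) = sqrt(-20614) = I*sqrt(20614)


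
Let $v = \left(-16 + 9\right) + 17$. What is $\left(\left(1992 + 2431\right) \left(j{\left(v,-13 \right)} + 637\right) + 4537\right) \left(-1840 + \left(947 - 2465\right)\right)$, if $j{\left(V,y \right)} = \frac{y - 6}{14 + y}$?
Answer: $-9194039458$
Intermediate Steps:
$v = 10$ ($v = -7 + 17 = 10$)
$j{\left(V,y \right)} = \frac{-6 + y}{14 + y}$
$\left(\left(1992 + 2431\right) \left(j{\left(v,-13 \right)} + 637\right) + 4537\right) \left(-1840 + \left(947 - 2465\right)\right) = \left(\left(1992 + 2431\right) \left(\frac{-6 - 13}{14 - 13} + 637\right) + 4537\right) \left(-1840 + \left(947 - 2465\right)\right) = \left(4423 \left(1^{-1} \left(-19\right) + 637\right) + 4537\right) \left(-1840 + \left(947 - 2465\right)\right) = \left(4423 \left(1 \left(-19\right) + 637\right) + 4537\right) \left(-1840 - 1518\right) = \left(4423 \left(-19 + 637\right) + 4537\right) \left(-3358\right) = \left(4423 \cdot 618 + 4537\right) \left(-3358\right) = \left(2733414 + 4537\right) \left(-3358\right) = 2737951 \left(-3358\right) = -9194039458$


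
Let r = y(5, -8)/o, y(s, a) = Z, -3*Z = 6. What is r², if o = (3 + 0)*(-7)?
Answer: 4/441 ≈ 0.0090703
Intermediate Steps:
Z = -2 (Z = -⅓*6 = -2)
y(s, a) = -2
o = -21 (o = 3*(-7) = -21)
r = 2/21 (r = -2/(-21) = -2*(-1/21) = 2/21 ≈ 0.095238)
r² = (2/21)² = 4/441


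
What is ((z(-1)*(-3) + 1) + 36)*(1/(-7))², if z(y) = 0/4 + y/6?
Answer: 75/98 ≈ 0.76531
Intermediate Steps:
z(y) = y/6 (z(y) = 0*(¼) + y*(⅙) = 0 + y/6 = y/6)
((z(-1)*(-3) + 1) + 36)*(1/(-7))² = ((((⅙)*(-1))*(-3) + 1) + 36)*(1/(-7))² = ((-⅙*(-3) + 1) + 36)*(-⅐)² = ((½ + 1) + 36)*(1/49) = (3/2 + 36)*(1/49) = (75/2)*(1/49) = 75/98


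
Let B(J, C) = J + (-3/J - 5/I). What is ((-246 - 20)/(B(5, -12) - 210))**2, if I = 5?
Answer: 1768900/1067089 ≈ 1.6577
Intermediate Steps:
B(J, C) = -1 + J - 3/J (B(J, C) = J + (-3/J - 5/5) = J + (-3/J - 5*1/5) = J + (-3/J - 1) = J + (-1 - 3/J) = -1 + J - 3/J)
((-246 - 20)/(B(5, -12) - 210))**2 = ((-246 - 20)/((-1 + 5 - 3/5) - 210))**2 = (-266/((-1 + 5 - 3*1/5) - 210))**2 = (-266/((-1 + 5 - 3/5) - 210))**2 = (-266/(17/5 - 210))**2 = (-266/(-1033/5))**2 = (-266*(-5/1033))**2 = (1330/1033)**2 = 1768900/1067089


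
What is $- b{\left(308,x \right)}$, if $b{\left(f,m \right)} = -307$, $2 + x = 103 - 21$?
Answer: $307$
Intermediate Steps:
$x = 80$ ($x = -2 + \left(103 - 21\right) = -2 + 82 = 80$)
$- b{\left(308,x \right)} = \left(-1\right) \left(-307\right) = 307$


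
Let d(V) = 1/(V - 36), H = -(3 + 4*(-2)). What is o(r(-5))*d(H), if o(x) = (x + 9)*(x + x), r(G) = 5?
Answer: -140/31 ≈ -4.5161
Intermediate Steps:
H = 5 (H = -(3 - 8) = -1*(-5) = 5)
o(x) = 2*x*(9 + x) (o(x) = (9 + x)*(2*x) = 2*x*(9 + x))
d(V) = 1/(-36 + V)
o(r(-5))*d(H) = (2*5*(9 + 5))/(-36 + 5) = (2*5*14)/(-31) = 140*(-1/31) = -140/31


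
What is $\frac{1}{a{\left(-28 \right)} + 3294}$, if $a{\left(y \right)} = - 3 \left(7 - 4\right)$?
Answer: $\frac{1}{3285} \approx 0.00030441$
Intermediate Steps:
$a{\left(y \right)} = -9$ ($a{\left(y \right)} = \left(-3\right) 3 = -9$)
$\frac{1}{a{\left(-28 \right)} + 3294} = \frac{1}{-9 + 3294} = \frac{1}{3285}$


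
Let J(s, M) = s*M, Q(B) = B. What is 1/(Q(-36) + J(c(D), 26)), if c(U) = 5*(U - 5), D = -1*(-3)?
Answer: -1/296 ≈ -0.0033784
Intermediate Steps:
D = 3
c(U) = -25 + 5*U (c(U) = 5*(-5 + U) = -25 + 5*U)
J(s, M) = M*s
1/(Q(-36) + J(c(D), 26)) = 1/(-36 + 26*(-25 + 5*3)) = 1/(-36 + 26*(-25 + 15)) = 1/(-36 + 26*(-10)) = 1/(-36 - 260) = 1/(-296) = -1/296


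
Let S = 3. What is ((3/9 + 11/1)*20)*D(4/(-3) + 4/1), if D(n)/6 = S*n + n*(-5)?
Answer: -21760/3 ≈ -7253.3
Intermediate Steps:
D(n) = -12*n (D(n) = 6*(3*n + n*(-5)) = 6*(3*n - 5*n) = 6*(-2*n) = -12*n)
((3/9 + 11/1)*20)*D(4/(-3) + 4/1) = ((3/9 + 11/1)*20)*(-12*(4/(-3) + 4/1)) = ((3*(⅑) + 11*1)*20)*(-12*(4*(-⅓) + 4*1)) = ((⅓ + 11)*20)*(-12*(-4/3 + 4)) = ((34/3)*20)*(-12*8/3) = (680/3)*(-32) = -21760/3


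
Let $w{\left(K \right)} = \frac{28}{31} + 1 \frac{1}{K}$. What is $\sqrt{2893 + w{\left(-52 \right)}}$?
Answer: $\frac{\sqrt{1879971223}}{806} \approx 53.795$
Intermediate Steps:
$w{\left(K \right)} = \frac{28}{31} + \frac{1}{K}$ ($w{\left(K \right)} = 28 \cdot \frac{1}{31} + \frac{1}{K} = \frac{28}{31} + \frac{1}{K}$)
$\sqrt{2893 + w{\left(-52 \right)}} = \sqrt{2893 + \left(\frac{28}{31} + \frac{1}{-52}\right)} = \sqrt{2893 + \left(\frac{28}{31} - \frac{1}{52}\right)} = \sqrt{2893 + \frac{1425}{1612}} = \sqrt{\frac{4664941}{1612}} = \frac{\sqrt{1879971223}}{806}$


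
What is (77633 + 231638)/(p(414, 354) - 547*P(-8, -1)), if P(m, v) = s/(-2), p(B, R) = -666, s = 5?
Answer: 618542/1403 ≈ 440.87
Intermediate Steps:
P(m, v) = -5/2 (P(m, v) = 5/(-2) = 5*(-1/2) = -5/2)
(77633 + 231638)/(p(414, 354) - 547*P(-8, -1)) = (77633 + 231638)/(-666 - 547*(-5/2)) = 309271/(-666 + 2735/2) = 309271/(1403/2) = 309271*(2/1403) = 618542/1403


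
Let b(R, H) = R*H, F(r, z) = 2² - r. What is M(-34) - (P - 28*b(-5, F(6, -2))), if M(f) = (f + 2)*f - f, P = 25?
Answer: 1377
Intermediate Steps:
M(f) = -f + f*(2 + f) (M(f) = (2 + f)*f - f = f*(2 + f) - f = -f + f*(2 + f))
F(r, z) = 4 - r
b(R, H) = H*R
M(-34) - (P - 28*b(-5, F(6, -2))) = -34*(1 - 34) - (25 - 28*(4 - 1*6)*(-5)) = -34*(-33) - (25 - 28*(4 - 6)*(-5)) = 1122 - (25 - (-56)*(-5)) = 1122 - (25 - 28*10) = 1122 - (25 - 280) = 1122 - 1*(-255) = 1122 + 255 = 1377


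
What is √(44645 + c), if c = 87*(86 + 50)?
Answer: √56477 ≈ 237.65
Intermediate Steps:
c = 11832 (c = 87*136 = 11832)
√(44645 + c) = √(44645 + 11832) = √56477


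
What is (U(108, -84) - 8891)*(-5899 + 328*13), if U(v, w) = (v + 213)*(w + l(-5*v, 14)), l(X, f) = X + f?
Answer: 334686135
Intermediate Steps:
U(v, w) = (213 + v)*(14 + w - 5*v) (U(v, w) = (v + 213)*(w + (-5*v + 14)) = (213 + v)*(w + (14 - 5*v)) = (213 + v)*(14 + w - 5*v))
(U(108, -84) - 8891)*(-5899 + 328*13) = ((2982 - 1051*108 - 5*108² + 213*(-84) + 108*(-84)) - 8891)*(-5899 + 328*13) = ((2982 - 113508 - 5*11664 - 17892 - 9072) - 8891)*(-5899 + 4264) = ((2982 - 113508 - 58320 - 17892 - 9072) - 8891)*(-1635) = (-195810 - 8891)*(-1635) = -204701*(-1635) = 334686135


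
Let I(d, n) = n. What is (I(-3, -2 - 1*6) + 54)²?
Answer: 2116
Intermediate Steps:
(I(-3, -2 - 1*6) + 54)² = ((-2 - 1*6) + 54)² = ((-2 - 6) + 54)² = (-8 + 54)² = 46² = 2116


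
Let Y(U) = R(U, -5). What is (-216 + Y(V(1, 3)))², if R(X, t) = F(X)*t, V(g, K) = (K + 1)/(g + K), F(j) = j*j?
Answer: 48841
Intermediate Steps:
F(j) = j²
V(g, K) = (1 + K)/(K + g)
R(X, t) = t*X² (R(X, t) = X²*t = t*X²)
Y(U) = -5*U²
(-216 + Y(V(1, 3)))² = (-216 - 5*(1 + 3)²/(3 + 1)²)² = (-216 - 5*1²)² = (-216 - 5*1)² = (-216 - 5)² = (-221)² = 48841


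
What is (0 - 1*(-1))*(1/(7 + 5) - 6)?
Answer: -71/12 ≈ -5.9167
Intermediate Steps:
(0 - 1*(-1))*(1/(7 + 5) - 6) = (0 + 1)*(1/12 - 6) = 1*(1/12 - 6) = 1*(-71/12) = -71/12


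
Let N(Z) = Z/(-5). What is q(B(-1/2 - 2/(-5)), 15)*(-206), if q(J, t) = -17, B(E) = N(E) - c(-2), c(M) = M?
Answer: 3502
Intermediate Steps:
N(Z) = -Z/5 (N(Z) = Z*(-1/5) = -Z/5)
B(E) = 2 - E/5 (B(E) = -E/5 - 1*(-2) = -E/5 + 2 = 2 - E/5)
q(B(-1/2 - 2/(-5)), 15)*(-206) = -17*(-206) = 3502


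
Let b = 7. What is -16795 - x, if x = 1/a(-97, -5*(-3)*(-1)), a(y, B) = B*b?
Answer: -1763474/105 ≈ -16795.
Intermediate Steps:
a(y, B) = 7*B (a(y, B) = B*7 = 7*B)
x = -1/105 (x = 1/(7*(-5*(-3)*(-1))) = 1/(7*(15*(-1))) = 1/(7*(-15)) = 1/(-105) = -1/105 ≈ -0.0095238)
-16795 - x = -16795 - 1*(-1/105) = -16795 + 1/105 = -1763474/105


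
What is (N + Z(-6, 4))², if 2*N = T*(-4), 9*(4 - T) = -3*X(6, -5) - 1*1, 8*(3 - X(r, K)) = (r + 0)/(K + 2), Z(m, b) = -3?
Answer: 58081/324 ≈ 179.26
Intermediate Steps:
X(r, K) = 3 - r/(8*(2 + K)) (X(r, K) = 3 - (r + 0)/(8*(K + 2)) = 3 - r/(8*(2 + K)))
T = 187/36 (T = 4 - (-3*(48 - 1*6 + 24*(-5))/(8*(2 - 5)) - 1*1)/9 = 4 - (-3*(48 - 6 - 120)/(8*(-3)) - 1)/9 = 4 - (-3*(-1)*(-78)/(8*3) - 1)/9 = 4 - (-3*13/4 - 1)/9 = 4 - (-39/4 - 1)/9 = 4 - ⅑*(-43/4) = 4 + 43/36 = 187/36 ≈ 5.1944)
N = -187/18 (N = ((187/36)*(-4))/2 = (½)*(-187/9) = -187/18 ≈ -10.389)
(N + Z(-6, 4))² = (-187/18 - 3)² = (-241/18)² = 58081/324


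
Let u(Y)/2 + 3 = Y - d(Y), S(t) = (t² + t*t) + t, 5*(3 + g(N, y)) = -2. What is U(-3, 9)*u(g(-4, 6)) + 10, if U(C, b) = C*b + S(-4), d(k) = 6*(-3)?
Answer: 166/5 ≈ 33.200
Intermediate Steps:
d(k) = -18
g(N, y) = -17/5 (g(N, y) = -3 + (⅕)*(-2) = -3 - ⅖ = -17/5)
S(t) = t + 2*t² (S(t) = (t² + t²) + t = 2*t² + t = t + 2*t²)
U(C, b) = 28 + C*b (U(C, b) = C*b - 4*(1 + 2*(-4)) = C*b - 4*(1 - 8) = C*b - 4*(-7) = C*b + 28 = 28 + C*b)
u(Y) = 30 + 2*Y (u(Y) = -6 + 2*(Y - 1*(-18)) = -6 + 2*(Y + 18) = -6 + 2*(18 + Y) = -6 + (36 + 2*Y) = 30 + 2*Y)
U(-3, 9)*u(g(-4, 6)) + 10 = (28 - 3*9)*(30 + 2*(-17/5)) + 10 = (28 - 27)*(30 - 34/5) + 10 = 1*(116/5) + 10 = 116/5 + 10 = 166/5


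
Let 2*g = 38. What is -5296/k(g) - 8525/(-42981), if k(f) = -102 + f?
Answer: 228334951/3567423 ≈ 64.006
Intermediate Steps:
g = 19 (g = (½)*38 = 19)
-5296/k(g) - 8525/(-42981) = -5296/(-102 + 19) - 8525/(-42981) = -5296/(-83) - 8525*(-1/42981) = -5296*(-1/83) + 8525/42981 = 5296/83 + 8525/42981 = 228334951/3567423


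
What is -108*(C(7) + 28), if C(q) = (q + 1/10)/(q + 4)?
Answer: -170154/55 ≈ -3093.7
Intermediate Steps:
C(q) = (⅒ + q)/(4 + q) (C(q) = (q + ⅒)/(4 + q) = (⅒ + q)/(4 + q))
-108*(C(7) + 28) = -108*((⅒ + 7)/(4 + 7) + 28) = -108*((71/10)/11 + 28) = -108*((1/11)*(71/10) + 28) = -108*(71/110 + 28) = -108*3151/110 = -170154/55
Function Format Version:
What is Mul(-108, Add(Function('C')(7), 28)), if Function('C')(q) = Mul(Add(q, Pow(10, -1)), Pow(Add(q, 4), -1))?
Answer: Rational(-170154, 55) ≈ -3093.7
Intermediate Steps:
Function('C')(q) = Mul(Pow(Add(4, q), -1), Add(Rational(1, 10), q)) (Function('C')(q) = Mul(Add(q, Rational(1, 10)), Pow(Add(4, q), -1)) = Mul(Add(Rational(1, 10), q), Pow(Add(4, q), -1)) = Mul(Pow(Add(4, q), -1), Add(Rational(1, 10), q)))
Mul(-108, Add(Function('C')(7), 28)) = Mul(-108, Add(Mul(Pow(Add(4, 7), -1), Add(Rational(1, 10), 7)), 28)) = Mul(-108, Add(Mul(Pow(11, -1), Rational(71, 10)), 28)) = Mul(-108, Add(Mul(Rational(1, 11), Rational(71, 10)), 28)) = Mul(-108, Add(Rational(71, 110), 28)) = Mul(-108, Rational(3151, 110)) = Rational(-170154, 55)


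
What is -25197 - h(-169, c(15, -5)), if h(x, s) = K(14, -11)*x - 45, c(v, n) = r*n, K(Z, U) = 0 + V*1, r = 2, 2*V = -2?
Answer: -25321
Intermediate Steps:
V = -1 (V = (½)*(-2) = -1)
K(Z, U) = -1 (K(Z, U) = 0 - 1*1 = 0 - 1 = -1)
c(v, n) = 2*n
h(x, s) = -45 - x (h(x, s) = -x - 45 = -45 - x)
-25197 - h(-169, c(15, -5)) = -25197 - (-45 - 1*(-169)) = -25197 - (-45 + 169) = -25197 - 1*124 = -25197 - 124 = -25321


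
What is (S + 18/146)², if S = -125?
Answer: 83101456/5329 ≈ 15594.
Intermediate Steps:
(S + 18/146)² = (-125 + 18/146)² = (-125 + 18*(1/146))² = (-125 + 9/73)² = (-9116/73)² = 83101456/5329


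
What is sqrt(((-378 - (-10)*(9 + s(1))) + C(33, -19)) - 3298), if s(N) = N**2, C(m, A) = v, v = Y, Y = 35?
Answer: I*sqrt(3541) ≈ 59.506*I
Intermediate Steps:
v = 35
C(m, A) = 35
sqrt(((-378 - (-10)*(9 + s(1))) + C(33, -19)) - 3298) = sqrt(((-378 - (-10)*(9 + 1**2)) + 35) - 3298) = sqrt(((-378 - (-10)*(9 + 1)) + 35) - 3298) = sqrt(((-378 - (-10)*10) + 35) - 3298) = sqrt(((-378 - 1*(-100)) + 35) - 3298) = sqrt(((-378 + 100) + 35) - 3298) = sqrt((-278 + 35) - 3298) = sqrt(-243 - 3298) = sqrt(-3541) = I*sqrt(3541)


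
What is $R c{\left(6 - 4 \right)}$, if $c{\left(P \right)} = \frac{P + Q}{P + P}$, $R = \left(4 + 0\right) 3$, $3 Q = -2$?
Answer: $4$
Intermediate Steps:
$Q = - \frac{2}{3}$ ($Q = \frac{1}{3} \left(-2\right) = - \frac{2}{3} \approx -0.66667$)
$R = 12$ ($R = 4 \cdot 3 = 12$)
$c{\left(P \right)} = \frac{- \frac{2}{3} + P}{2 P}$ ($c{\left(P \right)} = \frac{P - \frac{2}{3}}{P + P} = \frac{- \frac{2}{3} + P}{2 P}$)
$R c{\left(6 - 4 \right)} = 12 \frac{-2 + 3 \left(6 - 4\right)}{6 \left(6 - 4\right)} = 12 \frac{-2 + 3 \cdot 2}{6 \cdot 2} = 12 \cdot \frac{1}{6} \cdot \frac{1}{2} \left(-2 + 6\right) = 12 \cdot \frac{1}{6} \cdot \frac{1}{2} \cdot 4 = 12 \cdot \frac{1}{3} = 4$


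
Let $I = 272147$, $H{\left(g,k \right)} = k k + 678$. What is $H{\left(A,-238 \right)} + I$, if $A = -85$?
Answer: $329469$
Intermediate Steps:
$H{\left(g,k \right)} = 678 + k^{2}$ ($H{\left(g,k \right)} = k^{2} + 678 = 678 + k^{2}$)
$H{\left(A,-238 \right)} + I = \left(678 + \left(-238\right)^{2}\right) + 272147 = \left(678 + 56644\right) + 272147 = 57322 + 272147 = 329469$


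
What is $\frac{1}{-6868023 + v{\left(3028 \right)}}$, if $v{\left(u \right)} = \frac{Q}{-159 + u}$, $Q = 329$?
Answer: $- \frac{2869}{19704357658} \approx -1.456 \cdot 10^{-7}$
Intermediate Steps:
$v{\left(u \right)} = \frac{329}{-159 + u}$
$\frac{1}{-6868023 + v{\left(3028 \right)}} = \frac{1}{-6868023 + \frac{329}{-159 + 3028}} = \frac{1}{-6868023 + \frac{329}{2869}} = \frac{1}{- \frac{19704357658}{2869}} = - \frac{2869}{19704357658}$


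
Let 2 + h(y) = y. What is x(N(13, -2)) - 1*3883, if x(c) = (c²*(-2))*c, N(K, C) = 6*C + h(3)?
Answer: -1221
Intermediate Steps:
h(y) = -2 + y
N(K, C) = 1 + 6*C (N(K, C) = 6*C + (-2 + 3) = 6*C + 1 = 1 + 6*C)
x(c) = -2*c³ (x(c) = (-2*c²)*c = -2*c³)
x(N(13, -2)) - 1*3883 = -2*(1 + 6*(-2))³ - 1*3883 = -2*(1 - 12)³ - 3883 = -2*(-11)³ - 3883 = -2*(-1331) - 3883 = 2662 - 3883 = -1221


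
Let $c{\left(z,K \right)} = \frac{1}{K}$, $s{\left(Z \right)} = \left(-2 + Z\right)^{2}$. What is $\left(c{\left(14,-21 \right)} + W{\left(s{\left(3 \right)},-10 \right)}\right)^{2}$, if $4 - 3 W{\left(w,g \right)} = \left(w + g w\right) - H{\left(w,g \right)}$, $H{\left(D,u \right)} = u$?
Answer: $\frac{400}{441} \approx 0.90703$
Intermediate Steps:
$W{\left(w,g \right)} = \frac{4}{3} - \frac{w}{3} + \frac{g}{3} - \frac{g w}{3}$ ($W{\left(w,g \right)} = \frac{4}{3} - \frac{\left(w + g w\right) - g}{3} = \frac{4}{3} - \frac{w - g + g w}{3} = \frac{4}{3} - \left(- \frac{g}{3} + \frac{w}{3} + \frac{g w}{3}\right) = \frac{4}{3} - \frac{w}{3} + \frac{g}{3} - \frac{g w}{3}$)
$\left(c{\left(14,-21 \right)} + W{\left(s{\left(3 \right)},-10 \right)}\right)^{2} = \left(\frac{1}{-21} + \left(\frac{4}{3} - \frac{\left(-2 + 3\right)^{2}}{3} + \frac{1}{3} \left(-10\right) - - \frac{10 \left(-2 + 3\right)^{2}}{3}\right)\right)^{2} = \left(- \frac{1}{21} - \left(2 - 3\right)\right)^{2} = \left(- \frac{1}{21} - \left(\frac{7}{3} - \frac{10}{3}\right)\right)^{2} = \left(- \frac{1}{21} + \left(\frac{4}{3} - \frac{1}{3} - \frac{10}{3} + \frac{10}{3}\right)\right)^{2} = \left(- \frac{1}{21} + 1\right)^{2} = \left(\frac{20}{21}\right)^{2} = \frac{400}{441}$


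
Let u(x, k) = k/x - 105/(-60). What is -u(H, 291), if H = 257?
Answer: -2963/1028 ≈ -2.8823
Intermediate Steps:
u(x, k) = 7/4 + k/x (u(x, k) = k/x - 105*(-1/60) = k/x + 7/4 = 7/4 + k/x)
-u(H, 291) = -(7/4 + 291/257) = -1*2963/1028 = -2963/1028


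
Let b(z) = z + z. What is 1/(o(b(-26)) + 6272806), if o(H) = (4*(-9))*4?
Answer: 1/6272662 ≈ 1.5942e-7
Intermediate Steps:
b(z) = 2*z
o(H) = -144 (o(H) = -36*4 = -144)
1/(o(b(-26)) + 6272806) = 1/(-144 + 6272806) = 1/6272662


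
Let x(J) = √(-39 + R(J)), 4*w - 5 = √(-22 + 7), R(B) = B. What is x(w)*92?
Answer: 46*√(-151 + I*√15) ≈ 7.2485 + 565.3*I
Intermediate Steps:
w = 5/4 + I*√15/4 (w = 5/4 + √(-22 + 7)/4 = 5/4 + √(-15)/4 = 5/4 + (I*√15)/4 = 5/4 + I*√15/4 ≈ 1.25 + 0.96825*I)
x(J) = √(-39 + J)
x(w)*92 = √(-39 + (5/4 + I*√15/4))*92 = √(-151/4 + I*√15/4)*92 = 92*√(-151/4 + I*√15/4)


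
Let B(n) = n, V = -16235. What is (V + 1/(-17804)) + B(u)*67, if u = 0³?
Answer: -289047941/17804 ≈ -16235.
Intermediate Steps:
u = 0
(V + 1/(-17804)) + B(u)*67 = (-16235 + 1/(-17804)) + 0*67 = (-16235 - 1/17804) + 0 = -289047941/17804 + 0 = -289047941/17804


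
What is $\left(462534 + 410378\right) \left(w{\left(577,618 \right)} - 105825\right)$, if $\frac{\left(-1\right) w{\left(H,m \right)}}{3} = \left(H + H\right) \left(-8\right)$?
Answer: $-68199741648$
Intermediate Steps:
$w{\left(H,m \right)} = 48 H$ ($w{\left(H,m \right)} = - 3 \left(H + H\right) \left(-8\right) = - 3 \cdot 2 H \left(-8\right) = - 3 \left(- 16 H\right) = 48 H$)
$\left(462534 + 410378\right) \left(w{\left(577,618 \right)} - 105825\right) = \left(462534 + 410378\right) \left(48 \cdot 577 - 105825\right) = 872912 \left(27696 - 105825\right) = 872912 \left(-78129\right) = -68199741648$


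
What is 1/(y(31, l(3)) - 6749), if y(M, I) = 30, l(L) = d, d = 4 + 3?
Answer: -1/6719 ≈ -0.00014883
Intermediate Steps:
d = 7
l(L) = 7
1/(y(31, l(3)) - 6749) = 1/(30 - 6749) = 1/(-6719) = -1/6719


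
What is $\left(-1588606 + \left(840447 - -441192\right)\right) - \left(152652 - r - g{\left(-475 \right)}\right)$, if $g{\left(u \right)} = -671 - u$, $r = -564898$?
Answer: $-1024713$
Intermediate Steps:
$\left(-1588606 + \left(840447 - -441192\right)\right) - \left(152652 - r - g{\left(-475 \right)}\right) = \left(-1588606 + \left(840447 - -441192\right)\right) - 717746 = \left(-1588606 + \left(840447 + 441192\right)\right) + \left(\left(\left(-671 + 475\right) - 564898\right) - 152652\right) = \left(-1588606 + 1281639\right) - 717746 = -306967 - 717746 = -1024713$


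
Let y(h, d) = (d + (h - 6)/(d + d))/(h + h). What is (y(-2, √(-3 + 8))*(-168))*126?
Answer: 5292*√5/5 ≈ 2366.7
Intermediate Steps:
y(h, d) = (d + (-6 + h)/(2*d))/(2*h) (y(h, d) = (d + (-6 + h)/((2*d)))/((2*h)) = (d + (-6 + h)*(1/(2*d)))*(1/(2*h)) = (d + (-6 + h)/(2*d))*(1/(2*h)) = (d + (-6 + h)/(2*d))/(2*h))
(y(-2, √(-3 + 8))*(-168))*126 = (((¼)*(-6 - 2 + 2*(√(-3 + 8))²)/(√(-3 + 8)*(-2)))*(-168))*126 = (((¼)*(-½)*(-6 - 2 + 2*(√5)²)/√5)*(-168))*126 = (((¼)*(√5/5)*(-½)*(-6 - 2 + 2*5))*(-168))*126 = (((¼)*(√5/5)*(-½)*(-6 - 2 + 10))*(-168))*126 = (((¼)*(√5/5)*(-½)*2)*(-168))*126 = (-√5/20*(-168))*126 = (42*√5/5)*126 = 5292*√5/5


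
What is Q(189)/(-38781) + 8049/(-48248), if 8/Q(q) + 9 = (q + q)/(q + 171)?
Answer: -49623855091/297505804392 ≈ -0.16680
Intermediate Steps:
Q(q) = 8/(-9 + 2*q/(171 + q)) (Q(q) = 8/(-9 + (q + q)/(q + 171)) = 8/(-9 + (2*q)/(171 + q)) = 8/(-9 + 2*q/(171 + q)))
Q(189)/(-38781) + 8049/(-48248) = (8*(-171 - 1*189)/(1539 + 7*189))/(-38781) + 8049/(-48248) = (8*(-171 - 189)/(1539 + 1323))*(-1/38781) + 8049*(-1/48248) = (8*(-360)/2862)*(-1/38781) - 8049/48248 = (8*(1/2862)*(-360))*(-1/38781) - 8049/48248 = -160/159*(-1/38781) - 8049/48248 = 160/6166179 - 8049/48248 = -49623855091/297505804392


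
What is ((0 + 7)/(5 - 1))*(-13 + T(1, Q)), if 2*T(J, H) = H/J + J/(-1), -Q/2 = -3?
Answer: -147/8 ≈ -18.375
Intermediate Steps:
Q = 6 (Q = -2*(-3) = 6)
T(J, H) = -J/2 + H/(2*J) (T(J, H) = (H/J + J/(-1))/2 = (H/J + J*(-1))/2 = (H/J - J)/2 = (-J + H/J)/2 = -J/2 + H/(2*J))
((0 + 7)/(5 - 1))*(-13 + T(1, Q)) = ((0 + 7)/(5 - 1))*(-13 + (1/2)*(6 - 1*1**2)/1) = (7/4)*(-13 + (1/2)*1*(6 - 1*1)) = (7*(1/4))*(-13 + (1/2)*1*(6 - 1)) = 7*(-13 + (1/2)*1*5)/4 = 7*(-13 + 5/2)/4 = (7/4)*(-21/2) = -147/8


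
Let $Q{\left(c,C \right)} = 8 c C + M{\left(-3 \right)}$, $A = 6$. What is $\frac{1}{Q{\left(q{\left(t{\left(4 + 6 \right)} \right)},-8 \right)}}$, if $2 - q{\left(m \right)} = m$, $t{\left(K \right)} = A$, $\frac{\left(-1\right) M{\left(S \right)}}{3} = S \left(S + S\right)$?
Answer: $\frac{1}{202} \approx 0.0049505$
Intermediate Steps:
$M{\left(S \right)} = - 6 S^{2}$ ($M{\left(S \right)} = - 3 S \left(S + S\right) = - 3 S 2 S = - 3 \cdot 2 S^{2} = - 6 S^{2}$)
$t{\left(K \right)} = 6$
$q{\left(m \right)} = 2 - m$
$Q{\left(c,C \right)} = -54 + 8 C c$ ($Q{\left(c,C \right)} = 8 c C - 6 \left(-3\right)^{2} = 8 C c - 54 = -54 + 8 C c$)
$\frac{1}{Q{\left(q{\left(t{\left(4 + 6 \right)} \right)},-8 \right)}} = \frac{1}{-54 + 8 \left(-8\right) \left(2 - 6\right)} = \frac{1}{-54 + 8 \left(-8\right) \left(-4\right)} = \frac{1}{-54 + 256} = \frac{1}{202}$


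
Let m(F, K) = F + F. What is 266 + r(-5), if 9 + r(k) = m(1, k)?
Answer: 259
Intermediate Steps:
m(F, K) = 2*F
r(k) = -7 (r(k) = -9 + 2*1 = -9 + 2 = -7)
266 + r(-5) = 266 - 7 = 259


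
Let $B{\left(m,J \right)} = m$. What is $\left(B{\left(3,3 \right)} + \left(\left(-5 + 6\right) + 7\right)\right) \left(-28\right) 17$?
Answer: $-5236$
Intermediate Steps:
$\left(B{\left(3,3 \right)} + \left(\left(-5 + 6\right) + 7\right)\right) \left(-28\right) 17 = \left(3 + \left(\left(-5 + 6\right) + 7\right)\right) \left(-28\right) 17 = \left(3 + \left(1 + 7\right)\right) \left(-28\right) 17 = \left(3 + 8\right) \left(-28\right) 17 = 11 \left(-28\right) 17 = \left(-308\right) 17 = -5236$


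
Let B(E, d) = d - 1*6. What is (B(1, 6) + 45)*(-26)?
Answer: -1170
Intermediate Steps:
B(E, d) = -6 + d (B(E, d) = d - 6 = -6 + d)
(B(1, 6) + 45)*(-26) = ((-6 + 6) + 45)*(-26) = (0 + 45)*(-26) = 45*(-26) = -1170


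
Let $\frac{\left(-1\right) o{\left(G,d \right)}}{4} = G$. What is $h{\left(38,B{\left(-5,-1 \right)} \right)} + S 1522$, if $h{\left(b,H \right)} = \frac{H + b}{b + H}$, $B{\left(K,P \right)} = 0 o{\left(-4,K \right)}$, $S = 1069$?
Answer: $1627019$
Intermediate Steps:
$o{\left(G,d \right)} = - 4 G$
$B{\left(K,P \right)} = 0$ ($B{\left(K,P \right)} = 0 \left(\left(-4\right) \left(-4\right)\right) = 0 \cdot 16 = 0$)
$h{\left(b,H \right)} = 1$ ($h{\left(b,H \right)} = \frac{H + b}{H + b} = 1$)
$h{\left(38,B{\left(-5,-1 \right)} \right)} + S 1522 = 1 + 1069 \cdot 1522 = 1 + 1627018 = 1627019$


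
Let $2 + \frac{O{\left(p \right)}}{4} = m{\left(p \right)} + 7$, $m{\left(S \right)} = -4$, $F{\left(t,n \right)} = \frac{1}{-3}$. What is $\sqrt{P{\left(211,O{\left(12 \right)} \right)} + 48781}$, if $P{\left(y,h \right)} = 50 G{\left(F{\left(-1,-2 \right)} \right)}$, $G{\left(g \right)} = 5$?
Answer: $\sqrt{49031} \approx 221.43$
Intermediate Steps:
$F{\left(t,n \right)} = - \frac{1}{3}$
$O{\left(p \right)} = 4$ ($O{\left(p \right)} = -8 + 4 \left(-4 + 7\right) = -8 + 4 \cdot 3 = -8 + 12 = 4$)
$P{\left(y,h \right)} = 250$ ($P{\left(y,h \right)} = 50 \cdot 5 = 250$)
$\sqrt{P{\left(211,O{\left(12 \right)} \right)} + 48781} = \sqrt{250 + 48781} = \sqrt{49031}$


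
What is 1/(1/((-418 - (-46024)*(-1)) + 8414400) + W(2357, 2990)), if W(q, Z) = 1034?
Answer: 8367958/8652468573 ≈ 0.00096712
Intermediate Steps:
1/(1/((-418 - (-46024)*(-1)) + 8414400) + W(2357, 2990)) = 1/(1/((-418 - (-46024)*(-1)) + 8414400) + 1034) = 1/(1/((-418 - 1046*44) + 8414400) + 1034) = 1/(1/((-418 - 46024) + 8414400) + 1034) = 1/(1/(-46442 + 8414400) + 1034) = 1/(1/8367958 + 1034) = 1/(8652468573/8367958) = 8367958/8652468573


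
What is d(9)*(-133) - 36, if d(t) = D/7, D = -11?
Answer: 173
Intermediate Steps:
d(t) = -11/7
d(9)*(-133) - 36 = -11/7*(-133) - 36 = 209 - 36 = 173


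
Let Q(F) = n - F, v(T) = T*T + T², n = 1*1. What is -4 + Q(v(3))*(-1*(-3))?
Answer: -55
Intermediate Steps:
n = 1
v(T) = 2*T² (v(T) = T² + T² = 2*T²)
Q(F) = 1 - F
-4 + Q(v(3))*(-1*(-3)) = -4 + (1 - 2*3²)*(-1*(-3)) = -4 + (1 - 2*9)*3 = -4 + (1 - 1*18)*3 = -4 + (1 - 18)*3 = -4 - 17*3 = -4 - 51 = -55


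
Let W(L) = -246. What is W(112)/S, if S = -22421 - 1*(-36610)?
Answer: -246/14189 ≈ -0.017337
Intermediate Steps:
S = 14189 (S = -22421 + 36610 = 14189)
W(112)/S = -246/14189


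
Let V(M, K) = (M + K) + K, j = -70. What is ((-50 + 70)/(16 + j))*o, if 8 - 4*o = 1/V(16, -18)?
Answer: -161/216 ≈ -0.74537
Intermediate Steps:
V(M, K) = M + 2*K (V(M, K) = (K + M) + K = M + 2*K)
o = 161/80 (o = 2 - 1/(4*(16 + 2*(-18))) = 2 - 1/(4*(16 - 36)) = 2 - ¼/(-20) = 2 - ¼*(-1/20) = 2 + 1/80 = 161/80 ≈ 2.0125)
((-50 + 70)/(16 + j))*o = ((-50 + 70)/(16 - 70))*(161/80) = (20/(-54))*(161/80) = (20*(-1/54))*(161/80) = -10/27*161/80 = -161/216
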